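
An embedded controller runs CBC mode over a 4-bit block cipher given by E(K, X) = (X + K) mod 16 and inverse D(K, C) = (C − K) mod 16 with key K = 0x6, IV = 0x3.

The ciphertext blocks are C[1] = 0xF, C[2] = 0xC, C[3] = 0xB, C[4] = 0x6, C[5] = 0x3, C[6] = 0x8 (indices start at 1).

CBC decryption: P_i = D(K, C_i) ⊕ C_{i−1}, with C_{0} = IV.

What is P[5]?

P[5] = 0xB

P[5]: D(K, 0x3) = 0xD; 0xD ⊕ 0x6 = 0xB.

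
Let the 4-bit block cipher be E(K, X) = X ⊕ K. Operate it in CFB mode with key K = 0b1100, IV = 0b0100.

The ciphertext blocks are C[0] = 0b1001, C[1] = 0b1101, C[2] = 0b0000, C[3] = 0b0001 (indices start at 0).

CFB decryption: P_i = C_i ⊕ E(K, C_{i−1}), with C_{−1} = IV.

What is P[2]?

P[2] = 0b0001

P[2]: E(K, 0b1101) = 0b0001; 0b0000 ⊕ 0b0001 = 0b0001.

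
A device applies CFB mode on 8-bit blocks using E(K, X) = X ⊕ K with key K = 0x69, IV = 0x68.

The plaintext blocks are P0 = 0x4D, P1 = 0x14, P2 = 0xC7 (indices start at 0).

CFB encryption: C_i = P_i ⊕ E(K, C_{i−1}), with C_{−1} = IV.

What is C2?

C2 = 0x9F

C0: E(K, 0x68) = 0x01; 0x4D ⊕ 0x01 = 0x4C.
C1: E(K, 0x4C) = 0x25; 0x14 ⊕ 0x25 = 0x31.
C2: E(K, 0x31) = 0x58; 0xC7 ⊕ 0x58 = 0x9F.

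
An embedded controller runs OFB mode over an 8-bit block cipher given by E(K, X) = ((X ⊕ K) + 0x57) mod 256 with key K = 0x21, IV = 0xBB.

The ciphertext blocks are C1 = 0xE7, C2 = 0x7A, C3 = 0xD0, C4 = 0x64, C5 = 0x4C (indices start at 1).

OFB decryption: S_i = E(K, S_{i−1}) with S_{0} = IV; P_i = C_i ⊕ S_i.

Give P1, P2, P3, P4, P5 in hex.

P1: S = E(K, 0xBB) = 0xF1; 0xE7 ⊕ 0xF1 = 0x16.
P2: S = E(K, 0xF1) = 0x27; 0x7A ⊕ 0x27 = 0x5D.
P3: S = E(K, 0x27) = 0x5D; 0xD0 ⊕ 0x5D = 0x8D.
P4: S = E(K, 0x5D) = 0xD3; 0x64 ⊕ 0xD3 = 0xB7.
P5: S = E(K, 0xD3) = 0x49; 0x4C ⊕ 0x49 = 0x05.

P1 = 0x16, P2 = 0x5D, P3 = 0x8D, P4 = 0xB7, P5 = 0x05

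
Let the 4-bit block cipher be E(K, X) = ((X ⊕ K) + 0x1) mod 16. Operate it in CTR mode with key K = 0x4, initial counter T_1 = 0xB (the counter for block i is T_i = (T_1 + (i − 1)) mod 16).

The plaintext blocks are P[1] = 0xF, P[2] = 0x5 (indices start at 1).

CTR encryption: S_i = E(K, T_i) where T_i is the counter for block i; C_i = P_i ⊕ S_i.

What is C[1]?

C[1] = 0xF

C[1]: T = 0xB, S = E(K, T) = 0x0; 0xF ⊕ 0x0 = 0xF.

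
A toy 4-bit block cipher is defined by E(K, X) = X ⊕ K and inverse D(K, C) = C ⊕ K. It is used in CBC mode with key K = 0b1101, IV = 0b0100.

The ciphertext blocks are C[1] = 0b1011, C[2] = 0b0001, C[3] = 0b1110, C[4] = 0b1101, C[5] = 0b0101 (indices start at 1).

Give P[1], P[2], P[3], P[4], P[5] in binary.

P[1] = 0b0010, P[2] = 0b0111, P[3] = 0b0010, P[4] = 0b1110, P[5] = 0b0101

CBC decryption: P_i = D(K, C_i) ⊕ C_{i−1}, with C_{0} = IV.
P[1]: D(K, 0b1011) = 0b0110; 0b0110 ⊕ 0b0100 = 0b0010.
P[2]: D(K, 0b0001) = 0b1100; 0b1100 ⊕ 0b1011 = 0b0111.
P[3]: D(K, 0b1110) = 0b0011; 0b0011 ⊕ 0b0001 = 0b0010.
P[4]: D(K, 0b1101) = 0b0000; 0b0000 ⊕ 0b1110 = 0b1110.
P[5]: D(K, 0b0101) = 0b1000; 0b1000 ⊕ 0b1101 = 0b0101.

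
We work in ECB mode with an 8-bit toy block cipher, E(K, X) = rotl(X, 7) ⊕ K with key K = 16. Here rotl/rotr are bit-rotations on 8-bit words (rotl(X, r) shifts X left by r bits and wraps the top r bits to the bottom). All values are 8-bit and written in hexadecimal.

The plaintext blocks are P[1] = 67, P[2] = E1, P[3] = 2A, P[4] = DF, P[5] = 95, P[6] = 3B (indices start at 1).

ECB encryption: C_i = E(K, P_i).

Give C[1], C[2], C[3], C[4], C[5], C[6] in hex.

C[1] = A5, C[2] = E6, C[3] = 03, C[4] = F9, C[5] = DC, C[6] = 8B

C[1]: E(K, 67) = A5.
C[2]: E(K, E1) = E6.
C[3]: E(K, 2A) = 03.
C[4]: E(K, DF) = F9.
C[5]: E(K, 95) = DC.
C[6]: E(K, 3B) = 8B.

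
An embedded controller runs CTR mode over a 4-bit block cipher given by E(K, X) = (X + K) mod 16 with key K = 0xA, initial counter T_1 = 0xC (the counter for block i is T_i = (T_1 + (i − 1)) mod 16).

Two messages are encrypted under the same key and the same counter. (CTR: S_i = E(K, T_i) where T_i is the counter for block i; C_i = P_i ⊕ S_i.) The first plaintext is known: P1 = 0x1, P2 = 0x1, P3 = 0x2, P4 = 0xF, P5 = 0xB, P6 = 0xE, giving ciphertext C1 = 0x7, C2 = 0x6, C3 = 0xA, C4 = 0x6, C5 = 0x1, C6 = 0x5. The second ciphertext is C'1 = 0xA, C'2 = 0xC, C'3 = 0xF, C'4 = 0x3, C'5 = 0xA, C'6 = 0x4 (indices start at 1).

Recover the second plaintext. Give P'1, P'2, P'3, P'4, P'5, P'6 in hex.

In CTR with a reused counter, both messages share the same keystream S_i, so C_i ⊕ C'_i = P_i ⊕ P'_i and thus P'_i = P_i ⊕ C_i ⊕ C'_i.
P'1: 0x1 ⊕ 0x7 ⊕ 0xA = 0xC.
P'2: 0x1 ⊕ 0x6 ⊕ 0xC = 0xB.
P'3: 0x2 ⊕ 0xA ⊕ 0xF = 0x7.
P'4: 0xF ⊕ 0x6 ⊕ 0x3 = 0xA.
P'5: 0xB ⊕ 0x1 ⊕ 0xA = 0x0.
P'6: 0xE ⊕ 0x5 ⊕ 0x4 = 0xF.

P'1 = 0xC, P'2 = 0xB, P'3 = 0x7, P'4 = 0xA, P'5 = 0x0, P'6 = 0xF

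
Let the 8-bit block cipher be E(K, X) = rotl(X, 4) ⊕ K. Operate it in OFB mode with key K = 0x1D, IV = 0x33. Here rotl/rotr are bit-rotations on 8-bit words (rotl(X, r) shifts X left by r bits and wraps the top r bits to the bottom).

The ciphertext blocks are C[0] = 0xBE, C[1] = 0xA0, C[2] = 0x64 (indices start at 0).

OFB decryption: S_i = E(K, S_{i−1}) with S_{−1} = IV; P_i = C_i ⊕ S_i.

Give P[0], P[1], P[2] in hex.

P[0]: S = E(K, 0x33) = 0x2E; 0xBE ⊕ 0x2E = 0x90.
P[1]: S = E(K, 0x2E) = 0xFF; 0xA0 ⊕ 0xFF = 0x5F.
P[2]: S = E(K, 0xFF) = 0xE2; 0x64 ⊕ 0xE2 = 0x86.

P[0] = 0x90, P[1] = 0x5F, P[2] = 0x86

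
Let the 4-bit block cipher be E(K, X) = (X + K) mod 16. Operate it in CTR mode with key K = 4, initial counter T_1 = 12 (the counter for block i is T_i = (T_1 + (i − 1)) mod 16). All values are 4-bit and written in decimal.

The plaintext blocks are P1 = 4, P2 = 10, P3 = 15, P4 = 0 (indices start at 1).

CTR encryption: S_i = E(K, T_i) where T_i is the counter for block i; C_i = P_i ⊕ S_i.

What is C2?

C2 = 11

C1: T = 12, S = E(K, T) = 0; 4 ⊕ 0 = 4.
C2: T = 13, S = E(K, T) = 1; 10 ⊕ 1 = 11.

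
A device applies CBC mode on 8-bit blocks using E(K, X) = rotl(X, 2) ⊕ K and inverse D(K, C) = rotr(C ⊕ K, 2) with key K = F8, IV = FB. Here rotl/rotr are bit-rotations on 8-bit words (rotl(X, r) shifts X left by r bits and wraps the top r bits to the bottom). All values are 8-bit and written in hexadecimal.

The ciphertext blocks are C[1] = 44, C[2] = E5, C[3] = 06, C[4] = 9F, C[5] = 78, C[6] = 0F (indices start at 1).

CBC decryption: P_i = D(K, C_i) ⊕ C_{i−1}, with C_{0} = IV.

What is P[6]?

P[6]: D(K, 0F) = FD; FD ⊕ 78 = 85.

P[6] = 85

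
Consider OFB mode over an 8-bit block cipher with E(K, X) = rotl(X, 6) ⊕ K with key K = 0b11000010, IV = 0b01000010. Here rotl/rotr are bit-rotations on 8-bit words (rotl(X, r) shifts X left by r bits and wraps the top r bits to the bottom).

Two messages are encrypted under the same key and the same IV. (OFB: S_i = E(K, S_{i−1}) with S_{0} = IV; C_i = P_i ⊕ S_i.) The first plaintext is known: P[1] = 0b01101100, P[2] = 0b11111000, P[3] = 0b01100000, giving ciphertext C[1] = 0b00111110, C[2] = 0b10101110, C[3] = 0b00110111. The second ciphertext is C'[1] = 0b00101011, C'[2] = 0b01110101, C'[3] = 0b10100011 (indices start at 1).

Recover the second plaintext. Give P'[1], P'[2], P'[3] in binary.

P'[1] = 0b01111001, P'[2] = 0b00100011, P'[3] = 0b11110100

In OFB with a reused IV, both messages share the same keystream S_i, so C_i ⊕ C'_i = P_i ⊕ P'_i and thus P'_i = P_i ⊕ C_i ⊕ C'_i.
P'[1]: 0b01101100 ⊕ 0b00111110 ⊕ 0b00101011 = 0b01111001.
P'[2]: 0b11111000 ⊕ 0b10101110 ⊕ 0b01110101 = 0b00100011.
P'[3]: 0b01100000 ⊕ 0b00110111 ⊕ 0b10100011 = 0b11110100.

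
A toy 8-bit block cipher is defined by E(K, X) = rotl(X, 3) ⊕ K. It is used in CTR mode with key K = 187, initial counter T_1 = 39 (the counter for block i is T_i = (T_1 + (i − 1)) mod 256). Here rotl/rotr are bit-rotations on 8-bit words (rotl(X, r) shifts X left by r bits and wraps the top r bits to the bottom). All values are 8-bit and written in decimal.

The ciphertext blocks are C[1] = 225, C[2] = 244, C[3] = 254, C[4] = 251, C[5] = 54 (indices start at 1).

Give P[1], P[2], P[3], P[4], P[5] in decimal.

P[1] = 99, P[2] = 14, P[3] = 12, P[4] = 17, P[5] = 212

CTR decryption: S_i = E(K, T_i) where T_i is the counter for block i; P_i = C_i ⊕ S_i.
P[1]: T = 39, S = E(K, T) = 130; 225 ⊕ 130 = 99.
P[2]: T = 40, S = E(K, T) = 250; 244 ⊕ 250 = 14.
P[3]: T = 41, S = E(K, T) = 242; 254 ⊕ 242 = 12.
P[4]: T = 42, S = E(K, T) = 234; 251 ⊕ 234 = 17.
P[5]: T = 43, S = E(K, T) = 226; 54 ⊕ 226 = 212.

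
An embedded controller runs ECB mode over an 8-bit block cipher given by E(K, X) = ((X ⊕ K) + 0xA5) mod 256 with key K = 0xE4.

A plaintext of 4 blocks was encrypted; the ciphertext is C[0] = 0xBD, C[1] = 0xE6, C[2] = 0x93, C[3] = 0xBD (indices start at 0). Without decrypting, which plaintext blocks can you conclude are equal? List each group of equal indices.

ECB encrypts each block independently with the same key, so equal ciphertext blocks imply equal plaintext blocks.
C[0] = C[3] = 0xBD, so P[0] = P[3].

P[0] = P[3]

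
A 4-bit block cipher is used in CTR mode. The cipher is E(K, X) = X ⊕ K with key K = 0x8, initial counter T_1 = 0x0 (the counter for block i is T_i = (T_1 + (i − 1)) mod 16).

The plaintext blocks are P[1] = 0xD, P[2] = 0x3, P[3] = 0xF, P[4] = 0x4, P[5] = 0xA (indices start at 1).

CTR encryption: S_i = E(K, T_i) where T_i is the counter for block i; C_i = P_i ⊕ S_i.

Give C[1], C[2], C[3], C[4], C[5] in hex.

C[1] = 0x5, C[2] = 0xA, C[3] = 0x5, C[4] = 0xF, C[5] = 0x6

C[1]: T = 0x0, S = E(K, T) = 0x8; 0xD ⊕ 0x8 = 0x5.
C[2]: T = 0x1, S = E(K, T) = 0x9; 0x3 ⊕ 0x9 = 0xA.
C[3]: T = 0x2, S = E(K, T) = 0xA; 0xF ⊕ 0xA = 0x5.
C[4]: T = 0x3, S = E(K, T) = 0xB; 0x4 ⊕ 0xB = 0xF.
C[5]: T = 0x4, S = E(K, T) = 0xC; 0xA ⊕ 0xC = 0x6.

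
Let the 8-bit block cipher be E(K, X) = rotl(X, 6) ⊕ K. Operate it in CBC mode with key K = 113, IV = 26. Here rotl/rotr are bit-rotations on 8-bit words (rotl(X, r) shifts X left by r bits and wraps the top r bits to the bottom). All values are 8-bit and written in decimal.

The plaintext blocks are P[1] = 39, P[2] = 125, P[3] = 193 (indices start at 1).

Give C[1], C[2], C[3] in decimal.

C[1] = 62, C[2] = 161, C[3] = 105

CBC encryption: C_i = E(K, P_i ⊕ C_{i−1}), with C_{0} = IV.
C[1]: P[1] ⊕ 26 = 61; E(K, 61) = 62.
C[2]: P[2] ⊕ 62 = 67; E(K, 67) = 161.
C[3]: P[3] ⊕ 161 = 96; E(K, 96) = 105.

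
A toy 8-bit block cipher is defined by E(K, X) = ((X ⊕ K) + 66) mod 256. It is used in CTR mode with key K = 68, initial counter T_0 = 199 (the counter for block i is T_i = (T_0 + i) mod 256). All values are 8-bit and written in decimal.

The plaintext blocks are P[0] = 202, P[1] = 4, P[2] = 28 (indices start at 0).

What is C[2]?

CTR encryption: S_i = E(K, T_i) where T_i is the counter for block i; C_i = P_i ⊕ S_i.
C[0]: T = 199, S = E(K, T) = 197; 202 ⊕ 197 = 15.
C[1]: T = 200, S = E(K, T) = 206; 4 ⊕ 206 = 202.
C[2]: T = 201, S = E(K, T) = 207; 28 ⊕ 207 = 211.

C[2] = 211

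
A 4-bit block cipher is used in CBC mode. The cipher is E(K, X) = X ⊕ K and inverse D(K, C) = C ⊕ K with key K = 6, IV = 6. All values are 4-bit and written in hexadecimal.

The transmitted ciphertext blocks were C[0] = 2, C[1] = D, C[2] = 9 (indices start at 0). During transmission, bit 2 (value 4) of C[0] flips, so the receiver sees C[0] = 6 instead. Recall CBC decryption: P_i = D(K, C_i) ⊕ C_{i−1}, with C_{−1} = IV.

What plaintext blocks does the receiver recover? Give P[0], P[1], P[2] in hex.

P[0] = 6, P[1] = D, P[2] = 2

Only C[0] changed, to 6. In CBC, a change in C_i garbles P_i and flips the same bit in P_{i+1}. Decrypting the received ciphertext:
P[0]: D(K, 6) = 0; 0 ⊕ 6 = 6.
P[1]: D(K, D) = B; B ⊕ 6 = D.
P[2]: D(K, 9) = F; F ⊕ D = 2.
Blocks that differ from the original plaintext: P[0], P[1].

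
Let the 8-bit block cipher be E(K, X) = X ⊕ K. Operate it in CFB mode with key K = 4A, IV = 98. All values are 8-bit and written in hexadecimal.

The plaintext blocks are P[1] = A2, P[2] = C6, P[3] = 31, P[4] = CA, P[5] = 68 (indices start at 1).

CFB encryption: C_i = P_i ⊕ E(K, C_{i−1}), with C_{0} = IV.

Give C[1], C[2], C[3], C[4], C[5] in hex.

C[1]: E(K, 98) = D2; A2 ⊕ D2 = 70.
C[2]: E(K, 70) = 3A; C6 ⊕ 3A = FC.
C[3]: E(K, FC) = B6; 31 ⊕ B6 = 87.
C[4]: E(K, 87) = CD; CA ⊕ CD = 07.
C[5]: E(K, 07) = 4D; 68 ⊕ 4D = 25.

C[1] = 70, C[2] = FC, C[3] = 87, C[4] = 07, C[5] = 25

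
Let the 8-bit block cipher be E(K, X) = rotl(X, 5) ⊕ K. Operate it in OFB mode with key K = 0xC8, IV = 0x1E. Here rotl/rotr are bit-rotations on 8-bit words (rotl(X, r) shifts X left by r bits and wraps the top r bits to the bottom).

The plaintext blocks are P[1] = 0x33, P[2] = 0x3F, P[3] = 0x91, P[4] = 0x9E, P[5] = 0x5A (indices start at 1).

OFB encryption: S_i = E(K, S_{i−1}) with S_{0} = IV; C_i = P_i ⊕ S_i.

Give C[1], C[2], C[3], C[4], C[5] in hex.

C[1] = 0x38, C[2] = 0x96, C[3] = 0x6C, C[4] = 0xE9, C[5] = 0x7C

C[1]: S = E(K, 0x1E) = 0x0B; 0x33 ⊕ 0x0B = 0x38.
C[2]: S = E(K, 0x0B) = 0xA9; 0x3F ⊕ 0xA9 = 0x96.
C[3]: S = E(K, 0xA9) = 0xFD; 0x91 ⊕ 0xFD = 0x6C.
C[4]: S = E(K, 0xFD) = 0x77; 0x9E ⊕ 0x77 = 0xE9.
C[5]: S = E(K, 0x77) = 0x26; 0x5A ⊕ 0x26 = 0x7C.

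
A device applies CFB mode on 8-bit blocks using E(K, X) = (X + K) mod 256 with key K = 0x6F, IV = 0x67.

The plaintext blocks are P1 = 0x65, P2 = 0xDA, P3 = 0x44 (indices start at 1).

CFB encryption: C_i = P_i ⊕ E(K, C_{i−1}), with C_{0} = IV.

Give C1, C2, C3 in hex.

C1: E(K, 0x67) = 0xD6; 0x65 ⊕ 0xD6 = 0xB3.
C2: E(K, 0xB3) = 0x22; 0xDA ⊕ 0x22 = 0xF8.
C3: E(K, 0xF8) = 0x67; 0x44 ⊕ 0x67 = 0x23.

C1 = 0xB3, C2 = 0xF8, C3 = 0x23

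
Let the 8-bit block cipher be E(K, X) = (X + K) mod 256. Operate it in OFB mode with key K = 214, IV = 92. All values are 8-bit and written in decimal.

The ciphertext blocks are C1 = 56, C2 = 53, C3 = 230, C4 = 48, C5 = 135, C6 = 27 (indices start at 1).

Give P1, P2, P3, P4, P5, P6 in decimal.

P1 = 10, P2 = 61, P3 = 56, P4 = 132, P5 = 13, P6 = 123

OFB decryption: S_i = E(K, S_{i−1}) with S_{0} = IV; P_i = C_i ⊕ S_i.
P1: S = E(K, 92) = 50; 56 ⊕ 50 = 10.
P2: S = E(K, 50) = 8; 53 ⊕ 8 = 61.
P3: S = E(K, 8) = 222; 230 ⊕ 222 = 56.
P4: S = E(K, 222) = 180; 48 ⊕ 180 = 132.
P5: S = E(K, 180) = 138; 135 ⊕ 138 = 13.
P6: S = E(K, 138) = 96; 27 ⊕ 96 = 123.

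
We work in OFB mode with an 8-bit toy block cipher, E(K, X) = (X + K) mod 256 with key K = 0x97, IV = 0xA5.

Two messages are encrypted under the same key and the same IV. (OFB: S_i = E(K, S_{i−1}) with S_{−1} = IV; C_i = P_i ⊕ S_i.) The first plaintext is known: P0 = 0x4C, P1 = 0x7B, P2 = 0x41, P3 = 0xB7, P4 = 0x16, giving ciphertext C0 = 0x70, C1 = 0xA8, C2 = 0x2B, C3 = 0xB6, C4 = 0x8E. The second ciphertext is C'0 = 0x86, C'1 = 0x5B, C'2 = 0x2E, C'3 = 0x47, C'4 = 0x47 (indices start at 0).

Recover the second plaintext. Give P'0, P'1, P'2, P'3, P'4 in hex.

P'0 = 0xBA, P'1 = 0x88, P'2 = 0x44, P'3 = 0x46, P'4 = 0xDF

In OFB with a reused IV, both messages share the same keystream S_i, so C_i ⊕ C'_i = P_i ⊕ P'_i and thus P'_i = P_i ⊕ C_i ⊕ C'_i.
P'0: 0x4C ⊕ 0x70 ⊕ 0x86 = 0xBA.
P'1: 0x7B ⊕ 0xA8 ⊕ 0x5B = 0x88.
P'2: 0x41 ⊕ 0x2B ⊕ 0x2E = 0x44.
P'3: 0xB7 ⊕ 0xB6 ⊕ 0x47 = 0x46.
P'4: 0x16 ⊕ 0x8E ⊕ 0x47 = 0xDF.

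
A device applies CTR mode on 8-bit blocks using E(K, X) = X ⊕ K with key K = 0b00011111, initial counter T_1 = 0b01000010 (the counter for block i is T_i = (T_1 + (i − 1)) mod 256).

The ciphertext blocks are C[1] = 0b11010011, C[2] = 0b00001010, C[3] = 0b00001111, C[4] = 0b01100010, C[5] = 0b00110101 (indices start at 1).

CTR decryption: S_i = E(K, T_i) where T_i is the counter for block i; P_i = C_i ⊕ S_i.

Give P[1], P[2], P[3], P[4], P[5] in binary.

P[1] = 0b10001110, P[2] = 0b01010110, P[3] = 0b01010100, P[4] = 0b00111000, P[5] = 0b01101100

P[1]: T = 0b01000010, S = E(K, T) = 0b01011101; 0b11010011 ⊕ 0b01011101 = 0b10001110.
P[2]: T = 0b01000011, S = E(K, T) = 0b01011100; 0b00001010 ⊕ 0b01011100 = 0b01010110.
P[3]: T = 0b01000100, S = E(K, T) = 0b01011011; 0b00001111 ⊕ 0b01011011 = 0b01010100.
P[4]: T = 0b01000101, S = E(K, T) = 0b01011010; 0b01100010 ⊕ 0b01011010 = 0b00111000.
P[5]: T = 0b01000110, S = E(K, T) = 0b01011001; 0b00110101 ⊕ 0b01011001 = 0b01101100.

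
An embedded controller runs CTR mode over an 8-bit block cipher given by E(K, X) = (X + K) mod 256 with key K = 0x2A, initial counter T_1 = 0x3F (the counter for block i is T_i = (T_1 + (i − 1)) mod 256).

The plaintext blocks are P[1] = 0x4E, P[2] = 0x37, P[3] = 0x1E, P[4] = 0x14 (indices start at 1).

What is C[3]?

C[3] = 0x75

CTR encryption: S_i = E(K, T_i) where T_i is the counter for block i; C_i = P_i ⊕ S_i.
C[1]: T = 0x3F, S = E(K, T) = 0x69; 0x4E ⊕ 0x69 = 0x27.
C[2]: T = 0x40, S = E(K, T) = 0x6A; 0x37 ⊕ 0x6A = 0x5D.
C[3]: T = 0x41, S = E(K, T) = 0x6B; 0x1E ⊕ 0x6B = 0x75.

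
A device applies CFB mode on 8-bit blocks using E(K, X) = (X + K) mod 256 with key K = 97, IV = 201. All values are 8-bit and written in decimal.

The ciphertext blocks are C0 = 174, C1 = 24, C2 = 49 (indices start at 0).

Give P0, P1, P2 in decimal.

CFB decryption: P_i = C_i ⊕ E(K, C_{i−1}), with C_{−1} = IV.
P0: E(K, 201) = 42; 174 ⊕ 42 = 132.
P1: E(K, 174) = 15; 24 ⊕ 15 = 23.
P2: E(K, 24) = 121; 49 ⊕ 121 = 72.

P0 = 132, P1 = 23, P2 = 72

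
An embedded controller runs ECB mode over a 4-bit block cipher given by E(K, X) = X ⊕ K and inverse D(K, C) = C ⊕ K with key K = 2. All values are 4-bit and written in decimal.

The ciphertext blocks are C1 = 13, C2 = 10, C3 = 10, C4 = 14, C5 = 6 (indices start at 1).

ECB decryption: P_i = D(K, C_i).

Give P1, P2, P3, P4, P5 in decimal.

P1 = 15, P2 = 8, P3 = 8, P4 = 12, P5 = 4

P1: D(K, 13) = 15.
P2: D(K, 10) = 8.
P3: D(K, 10) = 8.
P4: D(K, 14) = 12.
P5: D(K, 6) = 4.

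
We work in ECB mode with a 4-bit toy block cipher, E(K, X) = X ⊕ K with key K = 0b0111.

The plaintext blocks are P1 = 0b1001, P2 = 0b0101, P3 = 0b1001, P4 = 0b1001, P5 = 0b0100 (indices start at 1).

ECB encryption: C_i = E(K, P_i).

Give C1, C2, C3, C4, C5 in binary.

C1: E(K, 0b1001) = 0b1110.
C2: E(K, 0b0101) = 0b0010.
C3: E(K, 0b1001) = 0b1110.
C4: E(K, 0b1001) = 0b1110.
C5: E(K, 0b0100) = 0b0011.

C1 = 0b1110, C2 = 0b0010, C3 = 0b1110, C4 = 0b1110, C5 = 0b0011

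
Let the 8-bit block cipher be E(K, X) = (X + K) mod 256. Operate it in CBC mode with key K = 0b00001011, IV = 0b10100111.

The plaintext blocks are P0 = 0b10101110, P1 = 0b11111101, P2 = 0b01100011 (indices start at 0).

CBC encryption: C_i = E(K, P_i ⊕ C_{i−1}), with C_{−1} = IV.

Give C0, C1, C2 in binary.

C0: P0 ⊕ 0b10100111 = 0b00001001; E(K, 0b00001001) = 0b00010100.
C1: P1 ⊕ 0b00010100 = 0b11101001; E(K, 0b11101001) = 0b11110100.
C2: P2 ⊕ 0b11110100 = 0b10010111; E(K, 0b10010111) = 0b10100010.

C0 = 0b00010100, C1 = 0b11110100, C2 = 0b10100010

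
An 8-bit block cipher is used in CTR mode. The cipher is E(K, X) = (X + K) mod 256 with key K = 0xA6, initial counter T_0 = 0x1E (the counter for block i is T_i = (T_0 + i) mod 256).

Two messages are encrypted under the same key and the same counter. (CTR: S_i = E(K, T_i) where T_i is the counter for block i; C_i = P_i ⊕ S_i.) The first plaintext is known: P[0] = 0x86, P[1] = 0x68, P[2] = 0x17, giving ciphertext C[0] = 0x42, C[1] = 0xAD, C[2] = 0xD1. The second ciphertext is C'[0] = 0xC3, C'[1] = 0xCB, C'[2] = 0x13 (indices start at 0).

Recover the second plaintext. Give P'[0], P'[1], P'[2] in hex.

In CTR with a reused counter, both messages share the same keystream S_i, so C_i ⊕ C'_i = P_i ⊕ P'_i and thus P'_i = P_i ⊕ C_i ⊕ C'_i.
P'[0]: 0x86 ⊕ 0x42 ⊕ 0xC3 = 0x07.
P'[1]: 0x68 ⊕ 0xAD ⊕ 0xCB = 0x0E.
P'[2]: 0x17 ⊕ 0xD1 ⊕ 0x13 = 0xD5.

P'[0] = 0x07, P'[1] = 0x0E, P'[2] = 0xD5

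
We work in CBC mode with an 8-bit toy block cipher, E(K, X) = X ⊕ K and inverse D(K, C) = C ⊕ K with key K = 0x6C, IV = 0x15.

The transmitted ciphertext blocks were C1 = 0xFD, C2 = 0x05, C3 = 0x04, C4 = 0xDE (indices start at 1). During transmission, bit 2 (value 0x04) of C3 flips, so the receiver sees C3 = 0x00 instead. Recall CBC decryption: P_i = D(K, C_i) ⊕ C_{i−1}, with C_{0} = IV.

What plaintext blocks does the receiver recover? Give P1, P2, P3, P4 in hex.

P1 = 0x84, P2 = 0x94, P3 = 0x69, P4 = 0xB2

Only C3 changed, to 0x00. In CBC, a change in C_i garbles P_i and flips the same bit in P_{i+1}. Decrypting the received ciphertext:
P1: D(K, 0xFD) = 0x91; 0x91 ⊕ 0x15 = 0x84.
P2: D(K, 0x05) = 0x69; 0x69 ⊕ 0xFD = 0x94.
P3: D(K, 0x00) = 0x6C; 0x6C ⊕ 0x05 = 0x69.
P4: D(K, 0xDE) = 0xB2; 0xB2 ⊕ 0x00 = 0xB2.
Blocks that differ from the original plaintext: P3, P4.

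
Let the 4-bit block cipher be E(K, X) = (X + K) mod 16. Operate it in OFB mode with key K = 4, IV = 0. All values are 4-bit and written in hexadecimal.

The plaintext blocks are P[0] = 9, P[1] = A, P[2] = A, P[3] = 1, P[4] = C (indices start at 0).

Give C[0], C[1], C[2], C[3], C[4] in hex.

OFB encryption: S_i = E(K, S_{i−1}) with S_{−1} = IV; C_i = P_i ⊕ S_i.
C[0]: S = E(K, 0) = 4; 9 ⊕ 4 = D.
C[1]: S = E(K, 4) = 8; A ⊕ 8 = 2.
C[2]: S = E(K, 8) = C; A ⊕ C = 6.
C[3]: S = E(K, C) = 0; 1 ⊕ 0 = 1.
C[4]: S = E(K, 0) = 4; C ⊕ 4 = 8.

C[0] = D, C[1] = 2, C[2] = 6, C[3] = 1, C[4] = 8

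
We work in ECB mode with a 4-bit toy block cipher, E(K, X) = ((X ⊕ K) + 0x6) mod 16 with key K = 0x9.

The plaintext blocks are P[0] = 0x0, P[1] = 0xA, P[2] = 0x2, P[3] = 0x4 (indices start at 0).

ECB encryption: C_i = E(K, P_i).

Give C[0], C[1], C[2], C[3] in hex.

C[0] = 0xF, C[1] = 0x9, C[2] = 0x1, C[3] = 0x3

C[0]: E(K, 0x0) = 0xF.
C[1]: E(K, 0xA) = 0x9.
C[2]: E(K, 0x2) = 0x1.
C[3]: E(K, 0x4) = 0x3.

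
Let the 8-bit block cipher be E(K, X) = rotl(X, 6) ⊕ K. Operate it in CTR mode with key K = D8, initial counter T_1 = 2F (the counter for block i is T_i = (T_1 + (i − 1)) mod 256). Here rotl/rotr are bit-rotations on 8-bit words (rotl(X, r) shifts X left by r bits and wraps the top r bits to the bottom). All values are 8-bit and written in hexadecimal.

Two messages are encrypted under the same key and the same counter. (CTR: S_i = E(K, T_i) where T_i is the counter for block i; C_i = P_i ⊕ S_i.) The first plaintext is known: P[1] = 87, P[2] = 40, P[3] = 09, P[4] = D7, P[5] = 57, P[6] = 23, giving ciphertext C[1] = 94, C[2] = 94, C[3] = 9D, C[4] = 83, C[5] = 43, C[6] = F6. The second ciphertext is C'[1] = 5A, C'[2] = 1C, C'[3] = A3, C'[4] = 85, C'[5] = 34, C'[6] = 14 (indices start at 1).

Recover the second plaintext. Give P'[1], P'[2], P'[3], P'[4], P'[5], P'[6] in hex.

In CTR with a reused counter, both messages share the same keystream S_i, so C_i ⊕ C'_i = P_i ⊕ P'_i and thus P'_i = P_i ⊕ C_i ⊕ C'_i.
P'[1]: 87 ⊕ 94 ⊕ 5A = 49.
P'[2]: 40 ⊕ 94 ⊕ 1C = C8.
P'[3]: 09 ⊕ 9D ⊕ A3 = 37.
P'[4]: D7 ⊕ 83 ⊕ 85 = D1.
P'[5]: 57 ⊕ 43 ⊕ 34 = 20.
P'[6]: 23 ⊕ F6 ⊕ 14 = C1.

P'[1] = 49, P'[2] = C8, P'[3] = 37, P'[4] = D1, P'[5] = 20, P'[6] = C1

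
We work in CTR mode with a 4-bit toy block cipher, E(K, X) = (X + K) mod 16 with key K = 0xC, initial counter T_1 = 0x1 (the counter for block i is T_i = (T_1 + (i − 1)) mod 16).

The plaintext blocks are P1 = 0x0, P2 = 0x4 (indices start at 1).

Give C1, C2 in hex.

CTR encryption: S_i = E(K, T_i) where T_i is the counter for block i; C_i = P_i ⊕ S_i.
C1: T = 0x1, S = E(K, T) = 0xD; 0x0 ⊕ 0xD = 0xD.
C2: T = 0x2, S = E(K, T) = 0xE; 0x4 ⊕ 0xE = 0xA.

C1 = 0xD, C2 = 0xA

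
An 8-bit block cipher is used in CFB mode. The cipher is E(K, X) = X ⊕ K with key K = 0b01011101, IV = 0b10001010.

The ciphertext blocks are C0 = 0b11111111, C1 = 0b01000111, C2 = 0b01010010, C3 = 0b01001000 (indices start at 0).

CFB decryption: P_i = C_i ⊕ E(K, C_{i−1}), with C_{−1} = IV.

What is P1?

P1: E(K, 0b11111111) = 0b10100010; 0b01000111 ⊕ 0b10100010 = 0b11100101.

P1 = 0b11100101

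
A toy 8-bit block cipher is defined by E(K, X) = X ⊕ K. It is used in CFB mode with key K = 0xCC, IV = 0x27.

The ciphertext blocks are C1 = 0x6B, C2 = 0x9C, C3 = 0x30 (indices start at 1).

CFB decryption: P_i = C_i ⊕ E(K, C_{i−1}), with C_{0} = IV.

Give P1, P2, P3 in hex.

P1 = 0x80, P2 = 0x3B, P3 = 0x60

P1: E(K, 0x27) = 0xEB; 0x6B ⊕ 0xEB = 0x80.
P2: E(K, 0x6B) = 0xA7; 0x9C ⊕ 0xA7 = 0x3B.
P3: E(K, 0x9C) = 0x50; 0x30 ⊕ 0x50 = 0x60.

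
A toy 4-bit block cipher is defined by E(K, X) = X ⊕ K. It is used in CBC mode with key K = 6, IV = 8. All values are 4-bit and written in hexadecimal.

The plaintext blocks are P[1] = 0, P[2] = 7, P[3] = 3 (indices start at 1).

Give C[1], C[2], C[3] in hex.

CBC encryption: C_i = E(K, P_i ⊕ C_{i−1}), with C_{0} = IV.
C[1]: P[1] ⊕ 8 = 8; E(K, 8) = E.
C[2]: P[2] ⊕ E = 9; E(K, 9) = F.
C[3]: P[3] ⊕ F = C; E(K, C) = A.

C[1] = E, C[2] = F, C[3] = A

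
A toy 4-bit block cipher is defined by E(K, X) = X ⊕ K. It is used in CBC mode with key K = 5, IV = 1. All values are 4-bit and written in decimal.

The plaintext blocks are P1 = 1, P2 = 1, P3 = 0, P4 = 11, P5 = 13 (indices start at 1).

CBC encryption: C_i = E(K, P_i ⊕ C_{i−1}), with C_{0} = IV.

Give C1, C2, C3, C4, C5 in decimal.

C1 = 5, C2 = 1, C3 = 4, C4 = 10, C5 = 2

C1: P1 ⊕ 1 = 0; E(K, 0) = 5.
C2: P2 ⊕ 5 = 4; E(K, 4) = 1.
C3: P3 ⊕ 1 = 1; E(K, 1) = 4.
C4: P4 ⊕ 4 = 15; E(K, 15) = 10.
C5: P5 ⊕ 10 = 7; E(K, 7) = 2.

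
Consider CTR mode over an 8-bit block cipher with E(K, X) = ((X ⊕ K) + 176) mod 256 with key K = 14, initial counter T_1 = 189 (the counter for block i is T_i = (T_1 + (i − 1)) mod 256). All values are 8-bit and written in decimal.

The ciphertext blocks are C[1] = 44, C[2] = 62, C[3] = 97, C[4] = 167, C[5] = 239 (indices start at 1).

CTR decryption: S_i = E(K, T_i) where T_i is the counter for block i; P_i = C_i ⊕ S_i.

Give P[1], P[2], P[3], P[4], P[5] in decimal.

P[1] = 79, P[2] = 94, P[3] = 0, P[4] = 217, P[5] = 144

P[1]: T = 189, S = E(K, T) = 99; 44 ⊕ 99 = 79.
P[2]: T = 190, S = E(K, T) = 96; 62 ⊕ 96 = 94.
P[3]: T = 191, S = E(K, T) = 97; 97 ⊕ 97 = 0.
P[4]: T = 192, S = E(K, T) = 126; 167 ⊕ 126 = 217.
P[5]: T = 193, S = E(K, T) = 127; 239 ⊕ 127 = 144.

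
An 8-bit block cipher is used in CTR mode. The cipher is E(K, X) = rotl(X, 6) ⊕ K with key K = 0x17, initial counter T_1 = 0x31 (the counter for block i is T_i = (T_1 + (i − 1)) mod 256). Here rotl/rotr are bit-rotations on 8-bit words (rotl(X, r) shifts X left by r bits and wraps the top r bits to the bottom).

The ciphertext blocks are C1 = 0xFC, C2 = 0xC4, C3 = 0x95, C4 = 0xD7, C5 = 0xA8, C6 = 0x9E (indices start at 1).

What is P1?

P1 = 0xA7

CTR decryption: S_i = E(K, T_i) where T_i is the counter for block i; P_i = C_i ⊕ S_i.
P1: T = 0x31, S = E(K, T) = 0x5B; 0xFC ⊕ 0x5B = 0xA7.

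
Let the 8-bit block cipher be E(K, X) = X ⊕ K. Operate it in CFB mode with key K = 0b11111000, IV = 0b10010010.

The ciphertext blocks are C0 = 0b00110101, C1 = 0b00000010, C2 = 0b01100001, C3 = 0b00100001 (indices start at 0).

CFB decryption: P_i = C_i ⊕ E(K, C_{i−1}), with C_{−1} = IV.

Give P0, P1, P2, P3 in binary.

P0 = 0b01011111, P1 = 0b11001111, P2 = 0b10011011, P3 = 0b10111000

P0: E(K, 0b10010010) = 0b01101010; 0b00110101 ⊕ 0b01101010 = 0b01011111.
P1: E(K, 0b00110101) = 0b11001101; 0b00000010 ⊕ 0b11001101 = 0b11001111.
P2: E(K, 0b00000010) = 0b11111010; 0b01100001 ⊕ 0b11111010 = 0b10011011.
P3: E(K, 0b01100001) = 0b10011001; 0b00100001 ⊕ 0b10011001 = 0b10111000.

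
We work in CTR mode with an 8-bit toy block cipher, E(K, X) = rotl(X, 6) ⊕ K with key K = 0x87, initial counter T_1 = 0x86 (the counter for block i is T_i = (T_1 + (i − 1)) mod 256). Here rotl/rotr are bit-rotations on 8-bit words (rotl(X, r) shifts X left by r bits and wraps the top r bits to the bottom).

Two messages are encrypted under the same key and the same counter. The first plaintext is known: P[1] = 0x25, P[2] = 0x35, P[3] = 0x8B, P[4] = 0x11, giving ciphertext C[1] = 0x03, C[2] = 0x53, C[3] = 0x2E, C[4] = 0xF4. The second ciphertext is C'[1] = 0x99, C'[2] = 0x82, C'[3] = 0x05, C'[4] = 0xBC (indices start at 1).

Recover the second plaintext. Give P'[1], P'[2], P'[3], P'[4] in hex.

In CTR with a reused counter, both messages share the same keystream S_i, so C_i ⊕ C'_i = P_i ⊕ P'_i and thus P'_i = P_i ⊕ C_i ⊕ C'_i.
P'[1]: 0x25 ⊕ 0x03 ⊕ 0x99 = 0xBF.
P'[2]: 0x35 ⊕ 0x53 ⊕ 0x82 = 0xE4.
P'[3]: 0x8B ⊕ 0x2E ⊕ 0x05 = 0xA0.
P'[4]: 0x11 ⊕ 0xF4 ⊕ 0xBC = 0x59.

P'[1] = 0xBF, P'[2] = 0xE4, P'[3] = 0xA0, P'[4] = 0x59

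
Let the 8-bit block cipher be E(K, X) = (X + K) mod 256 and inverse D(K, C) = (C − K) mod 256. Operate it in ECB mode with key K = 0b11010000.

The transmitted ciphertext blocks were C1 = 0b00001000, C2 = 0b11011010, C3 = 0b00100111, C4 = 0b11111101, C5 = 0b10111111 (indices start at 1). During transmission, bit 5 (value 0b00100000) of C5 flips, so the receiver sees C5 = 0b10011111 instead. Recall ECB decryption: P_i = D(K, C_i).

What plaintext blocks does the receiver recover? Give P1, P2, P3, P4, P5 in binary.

Only C5 changed, to 0b10011111. In ECB, a change in C_i affects only P_i. Decrypting the received ciphertext:
P1: D(K, 0b00001000) = 0b00111000.
P2: D(K, 0b11011010) = 0b00001010.
P3: D(K, 0b00100111) = 0b01010111.
P4: D(K, 0b11111101) = 0b00101101.
P5: D(K, 0b10011111) = 0b11001111.
Blocks that differ from the original plaintext: P5.

P1 = 0b00111000, P2 = 0b00001010, P3 = 0b01010111, P4 = 0b00101101, P5 = 0b11001111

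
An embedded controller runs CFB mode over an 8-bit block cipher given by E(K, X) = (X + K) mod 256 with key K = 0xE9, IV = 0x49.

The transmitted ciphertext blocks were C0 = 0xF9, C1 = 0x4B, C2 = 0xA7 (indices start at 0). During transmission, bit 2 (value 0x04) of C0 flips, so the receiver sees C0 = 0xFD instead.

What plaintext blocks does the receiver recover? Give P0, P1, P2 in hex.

P0 = 0xCF, P1 = 0xAD, P2 = 0x93

CFB decryption: P_i = C_i ⊕ E(K, C_{i−1}), with C_{−1} = IV.
Only C0 changed, to 0xFD. In CFB, a change in C_i flips the same bit in P_i and garbles P_{i+1}. Decrypting the received ciphertext:
P0: E(K, 0x49) = 0x32; 0xFD ⊕ 0x32 = 0xCF.
P1: E(K, 0xFD) = 0xE6; 0x4B ⊕ 0xE6 = 0xAD.
P2: E(K, 0x4B) = 0x34; 0xA7 ⊕ 0x34 = 0x93.
Blocks that differ from the original plaintext: P0, P1.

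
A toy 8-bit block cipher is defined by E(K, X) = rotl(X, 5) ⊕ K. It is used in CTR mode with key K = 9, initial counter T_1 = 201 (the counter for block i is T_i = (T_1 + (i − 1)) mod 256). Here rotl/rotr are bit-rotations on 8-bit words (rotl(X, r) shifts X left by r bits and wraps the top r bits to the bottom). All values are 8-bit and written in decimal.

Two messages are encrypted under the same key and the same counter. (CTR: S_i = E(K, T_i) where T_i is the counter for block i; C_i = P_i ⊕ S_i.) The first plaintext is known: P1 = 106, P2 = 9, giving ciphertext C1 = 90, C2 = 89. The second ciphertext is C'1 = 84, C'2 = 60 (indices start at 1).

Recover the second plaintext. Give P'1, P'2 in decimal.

P'1 = 100, P'2 = 108

In CTR with a reused counter, both messages share the same keystream S_i, so C_i ⊕ C'_i = P_i ⊕ P'_i and thus P'_i = P_i ⊕ C_i ⊕ C'_i.
P'1: 106 ⊕ 90 ⊕ 84 = 100.
P'2: 9 ⊕ 89 ⊕ 60 = 108.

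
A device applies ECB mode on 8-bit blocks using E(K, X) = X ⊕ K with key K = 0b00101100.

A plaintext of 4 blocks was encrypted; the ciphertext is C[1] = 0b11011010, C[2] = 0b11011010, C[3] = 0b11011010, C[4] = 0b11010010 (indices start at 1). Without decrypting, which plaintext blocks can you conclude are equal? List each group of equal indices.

ECB encrypts each block independently with the same key, so equal ciphertext blocks imply equal plaintext blocks.
C[1] = C[2] = C[3] = 0b11011010, so P[1] = P[2] = P[3].

P[1] = P[2] = P[3]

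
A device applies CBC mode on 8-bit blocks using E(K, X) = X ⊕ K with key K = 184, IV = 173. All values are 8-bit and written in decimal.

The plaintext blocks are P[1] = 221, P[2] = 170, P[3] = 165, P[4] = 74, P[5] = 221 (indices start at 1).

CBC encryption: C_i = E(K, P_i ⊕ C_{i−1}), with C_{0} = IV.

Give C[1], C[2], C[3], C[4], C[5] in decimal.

C[1] = 200, C[2] = 218, C[3] = 199, C[4] = 53, C[5] = 80

C[1]: P[1] ⊕ 173 = 112; E(K, 112) = 200.
C[2]: P[2] ⊕ 200 = 98; E(K, 98) = 218.
C[3]: P[3] ⊕ 218 = 127; E(K, 127) = 199.
C[4]: P[4] ⊕ 199 = 141; E(K, 141) = 53.
C[5]: P[5] ⊕ 53 = 232; E(K, 232) = 80.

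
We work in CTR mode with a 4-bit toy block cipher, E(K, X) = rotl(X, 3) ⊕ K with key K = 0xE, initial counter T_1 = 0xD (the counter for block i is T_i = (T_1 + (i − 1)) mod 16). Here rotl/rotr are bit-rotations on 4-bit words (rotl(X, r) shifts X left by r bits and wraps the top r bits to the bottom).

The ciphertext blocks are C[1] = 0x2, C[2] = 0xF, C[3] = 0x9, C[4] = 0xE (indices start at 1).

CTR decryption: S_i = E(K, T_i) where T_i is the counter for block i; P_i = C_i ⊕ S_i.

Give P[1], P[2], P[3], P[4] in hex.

P[1] = 0x2, P[2] = 0x6, P[3] = 0x8, P[4] = 0x0

P[1]: T = 0xD, S = E(K, T) = 0x0; 0x2 ⊕ 0x0 = 0x2.
P[2]: T = 0xE, S = E(K, T) = 0x9; 0xF ⊕ 0x9 = 0x6.
P[3]: T = 0xF, S = E(K, T) = 0x1; 0x9 ⊕ 0x1 = 0x8.
P[4]: T = 0x0, S = E(K, T) = 0xE; 0xE ⊕ 0xE = 0x0.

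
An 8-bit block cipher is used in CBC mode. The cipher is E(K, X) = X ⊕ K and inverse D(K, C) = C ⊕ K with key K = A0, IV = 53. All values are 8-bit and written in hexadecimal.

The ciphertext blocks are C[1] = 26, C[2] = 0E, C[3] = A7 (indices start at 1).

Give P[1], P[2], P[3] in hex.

P[1] = D5, P[2] = 88, P[3] = 09

CBC decryption: P_i = D(K, C_i) ⊕ C_{i−1}, with C_{0} = IV.
P[1]: D(K, 26) = 86; 86 ⊕ 53 = D5.
P[2]: D(K, 0E) = AE; AE ⊕ 26 = 88.
P[3]: D(K, A7) = 07; 07 ⊕ 0E = 09.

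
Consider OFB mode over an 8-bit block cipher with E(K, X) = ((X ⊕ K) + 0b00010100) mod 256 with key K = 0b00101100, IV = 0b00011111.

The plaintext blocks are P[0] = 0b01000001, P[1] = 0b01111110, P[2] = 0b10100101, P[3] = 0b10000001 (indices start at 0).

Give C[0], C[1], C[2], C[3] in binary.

C[0] = 0b00000110, C[1] = 0b00000001, C[2] = 0b11000010, C[3] = 0b11011110

OFB encryption: S_i = E(K, S_{i−1}) with S_{−1} = IV; C_i = P_i ⊕ S_i.
C[0]: S = E(K, 0b00011111) = 0b01000111; 0b01000001 ⊕ 0b01000111 = 0b00000110.
C[1]: S = E(K, 0b01000111) = 0b01111111; 0b01111110 ⊕ 0b01111111 = 0b00000001.
C[2]: S = E(K, 0b01111111) = 0b01100111; 0b10100101 ⊕ 0b01100111 = 0b11000010.
C[3]: S = E(K, 0b01100111) = 0b01011111; 0b10000001 ⊕ 0b01011111 = 0b11011110.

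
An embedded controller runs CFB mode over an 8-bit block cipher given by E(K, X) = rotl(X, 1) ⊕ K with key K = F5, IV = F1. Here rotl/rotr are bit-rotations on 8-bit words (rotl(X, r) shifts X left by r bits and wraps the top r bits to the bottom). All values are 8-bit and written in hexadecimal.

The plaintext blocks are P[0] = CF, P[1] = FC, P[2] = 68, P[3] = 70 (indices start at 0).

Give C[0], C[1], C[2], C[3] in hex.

C[0] = D9, C[1] = BA, C[2] = E8, C[3] = 54

CFB encryption: C_i = P_i ⊕ E(K, C_{i−1}), with C_{−1} = IV.
C[0]: E(K, F1) = 16; CF ⊕ 16 = D9.
C[1]: E(K, D9) = 46; FC ⊕ 46 = BA.
C[2]: E(K, BA) = 80; 68 ⊕ 80 = E8.
C[3]: E(K, E8) = 24; 70 ⊕ 24 = 54.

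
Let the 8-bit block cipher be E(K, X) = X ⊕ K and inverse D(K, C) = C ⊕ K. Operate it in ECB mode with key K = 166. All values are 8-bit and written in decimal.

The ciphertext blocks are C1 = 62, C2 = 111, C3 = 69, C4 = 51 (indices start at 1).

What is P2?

P2 = 201

ECB decryption: P_i = D(K, C_i).
P2: D(K, 111) = 201.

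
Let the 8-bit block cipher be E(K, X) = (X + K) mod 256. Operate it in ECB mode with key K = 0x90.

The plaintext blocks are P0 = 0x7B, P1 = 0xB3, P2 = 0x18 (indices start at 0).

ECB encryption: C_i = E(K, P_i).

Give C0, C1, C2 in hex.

C0: E(K, 0x7B) = 0x0B.
C1: E(K, 0xB3) = 0x43.
C2: E(K, 0x18) = 0xA8.

C0 = 0x0B, C1 = 0x43, C2 = 0xA8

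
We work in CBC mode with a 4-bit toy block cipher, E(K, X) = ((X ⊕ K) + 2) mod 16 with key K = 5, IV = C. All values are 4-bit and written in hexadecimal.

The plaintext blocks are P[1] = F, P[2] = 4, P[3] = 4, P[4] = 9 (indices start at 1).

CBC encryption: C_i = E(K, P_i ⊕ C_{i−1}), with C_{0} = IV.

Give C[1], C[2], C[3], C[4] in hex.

C[1]: P[1] ⊕ C = 3; E(K, 3) = 8.
C[2]: P[2] ⊕ 8 = C; E(K, C) = B.
C[3]: P[3] ⊕ B = F; E(K, F) = C.
C[4]: P[4] ⊕ C = 5; E(K, 5) = 2.

C[1] = 8, C[2] = B, C[3] = C, C[4] = 2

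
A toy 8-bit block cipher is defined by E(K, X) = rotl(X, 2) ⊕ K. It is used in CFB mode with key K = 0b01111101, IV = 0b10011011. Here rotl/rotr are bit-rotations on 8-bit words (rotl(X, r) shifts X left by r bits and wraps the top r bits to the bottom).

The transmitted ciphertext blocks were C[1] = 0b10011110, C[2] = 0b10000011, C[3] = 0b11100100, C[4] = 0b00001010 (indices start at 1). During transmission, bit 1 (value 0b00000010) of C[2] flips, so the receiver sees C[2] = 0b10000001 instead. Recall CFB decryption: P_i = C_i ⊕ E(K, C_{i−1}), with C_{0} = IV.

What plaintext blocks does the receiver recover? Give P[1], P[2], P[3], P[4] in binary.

Only C[2] changed, to 0b10000001. In CFB, a change in C_i flips the same bit in P_i and garbles P_{i+1}. Decrypting the received ciphertext:
P[1]: E(K, 0b10011011) = 0b00010011; 0b10011110 ⊕ 0b00010011 = 0b10001101.
P[2]: E(K, 0b10011110) = 0b00000111; 0b10000001 ⊕ 0b00000111 = 0b10000110.
P[3]: E(K, 0b10000001) = 0b01111011; 0b11100100 ⊕ 0b01111011 = 0b10011111.
P[4]: E(K, 0b11100100) = 0b11101110; 0b00001010 ⊕ 0b11101110 = 0b11100100.
Blocks that differ from the original plaintext: P[2], P[3].

P[1] = 0b10001101, P[2] = 0b10000110, P[3] = 0b10011111, P[4] = 0b11100100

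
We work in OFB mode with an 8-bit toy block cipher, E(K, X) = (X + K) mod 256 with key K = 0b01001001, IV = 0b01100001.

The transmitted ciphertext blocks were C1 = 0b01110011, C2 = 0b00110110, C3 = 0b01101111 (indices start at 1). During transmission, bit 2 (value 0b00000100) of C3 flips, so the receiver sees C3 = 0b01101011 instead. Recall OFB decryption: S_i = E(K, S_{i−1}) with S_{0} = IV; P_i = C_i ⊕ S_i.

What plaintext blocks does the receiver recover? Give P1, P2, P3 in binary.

P1 = 0b11011001, P2 = 0b11000101, P3 = 0b01010111

Only C3 changed, to 0b01101011. In OFB, a change in C_i flips the same bit in P_i only; the keystream is unaffected. Decrypting the received ciphertext:
P1: S = E(K, 0b01100001) = 0b10101010; 0b01110011 ⊕ 0b10101010 = 0b11011001.
P2: S = E(K, 0b10101010) = 0b11110011; 0b00110110 ⊕ 0b11110011 = 0b11000101.
P3: S = E(K, 0b11110011) = 0b00111100; 0b01101011 ⊕ 0b00111100 = 0b01010111.
Blocks that differ from the original plaintext: P3.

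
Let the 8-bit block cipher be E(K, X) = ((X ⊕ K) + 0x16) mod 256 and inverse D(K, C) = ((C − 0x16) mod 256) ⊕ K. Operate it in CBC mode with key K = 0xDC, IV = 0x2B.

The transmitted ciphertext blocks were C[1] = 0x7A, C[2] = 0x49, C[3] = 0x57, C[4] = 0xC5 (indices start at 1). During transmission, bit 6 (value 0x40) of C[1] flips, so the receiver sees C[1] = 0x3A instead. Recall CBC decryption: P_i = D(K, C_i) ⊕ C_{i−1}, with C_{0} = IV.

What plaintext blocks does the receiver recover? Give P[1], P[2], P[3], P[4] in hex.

Only C[1] changed, to 0x3A. In CBC, a change in C_i garbles P_i and flips the same bit in P_{i+1}. Decrypting the received ciphertext:
P[1]: D(K, 0x3A) = 0xF8; 0xF8 ⊕ 0x2B = 0xD3.
P[2]: D(K, 0x49) = 0xEF; 0xEF ⊕ 0x3A = 0xD5.
P[3]: D(K, 0x57) = 0x9D; 0x9D ⊕ 0x49 = 0xD4.
P[4]: D(K, 0xC5) = 0x73; 0x73 ⊕ 0x57 = 0x24.
Blocks that differ from the original plaintext: P[1], P[2].

P[1] = 0xD3, P[2] = 0xD5, P[3] = 0xD4, P[4] = 0x24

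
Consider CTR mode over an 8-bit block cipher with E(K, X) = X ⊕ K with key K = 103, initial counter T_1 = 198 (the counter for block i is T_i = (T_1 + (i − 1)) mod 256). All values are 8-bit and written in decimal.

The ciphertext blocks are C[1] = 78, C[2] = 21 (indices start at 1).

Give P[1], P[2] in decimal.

CTR decryption: S_i = E(K, T_i) where T_i is the counter for block i; P_i = C_i ⊕ S_i.
P[1]: T = 198, S = E(K, T) = 161; 78 ⊕ 161 = 239.
P[2]: T = 199, S = E(K, T) = 160; 21 ⊕ 160 = 181.

P[1] = 239, P[2] = 181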